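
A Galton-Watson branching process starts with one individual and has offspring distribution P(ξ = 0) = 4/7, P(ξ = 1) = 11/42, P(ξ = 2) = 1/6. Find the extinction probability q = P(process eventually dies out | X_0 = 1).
q = 1

Mean offspring μ = 0·4/7 + 1·11/42 + 2·1/6 = 25/42 ≤ 1. For μ ≤ 1 with offspring not concentrated at 1, the Galton-Watson process goes extinct almost surely, so q = 1.
(Algebraic check: The pgf is f(s) = 4/7 + 11/42·s + 1/6·s². The extinction probability q is the smallest fixed point of f in [0, 1]. Setting s = f(s):
  1/6·s² + (11/42 − 1)·s + 4/7 = 0
  1/6·s² − (4/7 + 1/6)·s + 4/7 = 0
which factors as (s − 1)·(1/6·s − 4/7) = 0, giving roots s = 1 and s = (4/7)/(1/6) = 24/7. Since 24/7 ≥ 1, the smallest root in [0, 1] is s = 1.)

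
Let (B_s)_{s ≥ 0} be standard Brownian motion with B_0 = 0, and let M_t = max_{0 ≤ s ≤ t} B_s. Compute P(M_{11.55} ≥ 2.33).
P(M_{11.55} ≥ 2.33) = 2·P(B_{11.55} ≥ 2.33) = 2(1 − Φ(2.33/√11.55)) ≈ 0.4930

By the reflection principle for Brownian motion, P(M_t ≥ a) = 2 · P(B_t ≥ a) for a ≥ 0. Since B_t ~ N(0, t), P(B_t ≥ 2.33) = 1 − Φ(2.33/√t) = 1 − Φ(2.33/√11.55) = 1 − Φ(0.6856). So
  P(M_{11.55} ≥ 2.33) = 2(1 − Φ(0.6856)) ≈ 0.4930.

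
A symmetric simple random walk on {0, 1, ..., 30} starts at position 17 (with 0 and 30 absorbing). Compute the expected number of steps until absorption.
E[τ | X_0 = 17] = 221

Let v_k = E[τ | X_0 = k]. Boundary: v_0 = v_30 = 0. Recurrence: v_k = 1 + (v_{k-1} + v_{k+1})/2 for 1 ≤ k ≤ 29. The particular solution to v_k − (v_{k-1} + v_{k+1})/2 = 1 is v_k = −k^2. Adding homogeneous solution A + B k and matching boundaries gives v_k = k (30 − k). Substituting k = 17: v_17 = 17 · 13 = 221.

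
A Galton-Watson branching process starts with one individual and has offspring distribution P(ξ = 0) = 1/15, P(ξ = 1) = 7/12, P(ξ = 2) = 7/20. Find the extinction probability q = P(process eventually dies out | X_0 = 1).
q = 4/21

The pgf is f(s) = 1/15 + 7/12·s + 7/20·s². The extinction probability q is the smallest fixed point of f in [0, 1]. Setting s = f(s):
  7/20·s² + (7/12 − 1)·s + 1/15 = 0
  7/20·s² − (1/15 + 7/20)·s + 1/15 = 0
which factors as (s − 1)·(7/20·s − 1/15) = 0, giving roots s = 1 and s = (1/15)/(7/20) = 4/21.
Mean offspring μ = 7/12 + 2·7/20 = 77/60 > 1 (supercritical), so q < 1. The extinction probability is the smaller root: q = (1/15)/(7/20) = 4/21.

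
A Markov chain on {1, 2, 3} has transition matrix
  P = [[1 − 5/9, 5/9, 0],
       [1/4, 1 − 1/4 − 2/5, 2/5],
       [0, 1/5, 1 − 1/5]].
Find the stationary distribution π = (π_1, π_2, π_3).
π = (3/23, 20/69, 40/69)

This is a birth-death chain on three states, which satisfies detailed balance: π_1 · P_{12} = π_2 · P_{21} and π_2 · P_{23} = π_3 · P_{32}.
From π_1 · 5/9 = π_2 · 1/4: π_2/π_1 = (5/9)/(1/4) = 20/9.
From π_2 · 2/5 = π_3 · 1/5: π_3/π_2 = (2/5)/(1/5) = 2.
Take π_1 proportional to 1; then unnormalized π = (1, 20/9, 40/9). Normalize by dividing by the sum 23/3:
  π = (3/23, 20/69, 40/69).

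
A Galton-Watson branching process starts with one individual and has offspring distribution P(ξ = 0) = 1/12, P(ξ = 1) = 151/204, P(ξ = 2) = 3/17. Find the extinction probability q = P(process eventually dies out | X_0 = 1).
q = 17/36

The pgf is f(s) = 1/12 + 151/204·s + 3/17·s². The extinction probability q is the smallest fixed point of f in [0, 1]. Setting s = f(s):
  3/17·s² + (151/204 − 1)·s + 1/12 = 0
  3/17·s² − (1/12 + 3/17)·s + 1/12 = 0
which factors as (s − 1)·(3/17·s − 1/12) = 0, giving roots s = 1 and s = (1/12)/(3/17) = 17/36.
Mean offspring μ = 151/204 + 2·3/17 = 223/204 > 1 (supercritical), so q < 1. The extinction probability is the smaller root: q = (1/12)/(3/17) = 17/36.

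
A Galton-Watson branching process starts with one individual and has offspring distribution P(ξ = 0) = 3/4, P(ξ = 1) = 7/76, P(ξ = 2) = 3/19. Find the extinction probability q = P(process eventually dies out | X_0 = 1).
q = 1

Mean offspring μ = 0·3/4 + 1·7/76 + 2·3/19 = 31/76 ≤ 1. For μ ≤ 1 with offspring not concentrated at 1, the Galton-Watson process goes extinct almost surely, so q = 1.
(Algebraic check: The pgf is f(s) = 3/4 + 7/76·s + 3/19·s². The extinction probability q is the smallest fixed point of f in [0, 1]. Setting s = f(s):
  3/19·s² + (7/76 − 1)·s + 3/4 = 0
  3/19·s² − (3/4 + 3/19)·s + 3/4 = 0
which factors as (s − 1)·(3/19·s − 3/4) = 0, giving roots s = 1 and s = (3/4)/(3/19) = 19/4. Since 19/4 ≥ 1, the smallest root in [0, 1] is s = 1.)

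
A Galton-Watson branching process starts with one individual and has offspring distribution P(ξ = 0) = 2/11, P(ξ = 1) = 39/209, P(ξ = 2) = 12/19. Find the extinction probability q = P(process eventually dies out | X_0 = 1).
q = 19/66

The pgf is f(s) = 2/11 + 39/209·s + 12/19·s². The extinction probability q is the smallest fixed point of f in [0, 1]. Setting s = f(s):
  12/19·s² + (39/209 − 1)·s + 2/11 = 0
  12/19·s² − (2/11 + 12/19)·s + 2/11 = 0
which factors as (s − 1)·(12/19·s − 2/11) = 0, giving roots s = 1 and s = (2/11)/(12/19) = 19/66.
Mean offspring μ = 39/209 + 2·12/19 = 303/209 > 1 (supercritical), so q < 1. The extinction probability is the smaller root: q = (2/11)/(12/19) = 19/66.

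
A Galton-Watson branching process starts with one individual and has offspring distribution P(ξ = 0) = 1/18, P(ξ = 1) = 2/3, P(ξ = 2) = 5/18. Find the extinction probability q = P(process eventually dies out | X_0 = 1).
q = 1/5

The pgf is f(s) = 1/18 + 2/3·s + 5/18·s². The extinction probability q is the smallest fixed point of f in [0, 1]. Setting s = f(s):
  5/18·s² + (2/3 − 1)·s + 1/18 = 0
  5/18·s² − (1/18 + 5/18)·s + 1/18 = 0
which factors as (s − 1)·(5/18·s − 1/18) = 0, giving roots s = 1 and s = (1/18)/(5/18) = 1/5.
Mean offspring μ = 2/3 + 2·5/18 = 11/9 > 1 (supercritical), so q < 1. The extinction probability is the smaller root: q = (1/18)/(5/18) = 1/5.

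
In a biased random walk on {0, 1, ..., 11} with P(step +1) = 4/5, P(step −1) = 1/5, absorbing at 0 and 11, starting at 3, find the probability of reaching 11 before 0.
P(hit 11 before 0) = (1 − (1/4)^3) / (1 − (1/4)^11) = 1376256/1398101

Let u_k denote P(reach 11 before 0 | start at k). Boundary: u_0 = 0, u_11 = 1. Recurrence: u_k = 4/5·u_{k+1} + 1/5·u_{k-1} for 1 ≤ k ≤ 10. Try u_k = A + B·r^k with r = q/p = (1/5)/(4/5) = 1/4. Substitution satisfies the recurrence; boundary conditions give:
  u_k = (1 − r^k) / (1 − r^N) = (1 − (1/4)^3) / (1 − (1/4)^11) = 1376256/1398101.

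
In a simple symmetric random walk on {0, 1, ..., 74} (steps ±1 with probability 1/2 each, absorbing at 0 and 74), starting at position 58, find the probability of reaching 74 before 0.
P(hit 74 before 0) = 58/74 = 29/37

Let u_k = P(hit 74 before 0 | start at k). Then u_0 = 0, u_74 = 1, and u_k = u_{k-1}/2 + u_{k+1}/2 for 1 ≤ k ≤ 73. This harmonic recurrence is solved by u_k = k/74, giving u_58 = 58/74 = 29/37.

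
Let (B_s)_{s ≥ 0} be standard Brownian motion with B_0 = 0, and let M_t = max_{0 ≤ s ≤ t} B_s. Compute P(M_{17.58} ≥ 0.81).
P(M_{17.58} ≥ 0.81) = 2·P(B_{17.58} ≥ 0.81) = 2(1 − Φ(0.81/√17.58)) ≈ 0.8468

By the reflection principle for Brownian motion, P(M_t ≥ a) = 2 · P(B_t ≥ a) for a ≥ 0. Since B_t ~ N(0, t), P(B_t ≥ 0.81) = 1 − Φ(0.81/√t) = 1 − Φ(0.81/√17.58) = 1 − Φ(0.1932). So
  P(M_{17.58} ≥ 0.81) = 2(1 − Φ(0.1932)) ≈ 0.8468.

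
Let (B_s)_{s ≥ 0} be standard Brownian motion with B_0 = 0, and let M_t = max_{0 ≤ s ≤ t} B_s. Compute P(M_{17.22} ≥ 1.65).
P(M_{17.22} ≥ 1.65) = 2·P(B_{17.22} ≥ 1.65) = 2(1 − Φ(1.65/√17.22)) ≈ 0.6909

By the reflection principle for Brownian motion, P(M_t ≥ a) = 2 · P(B_t ≥ a) for a ≥ 0. Since B_t ~ N(0, t), P(B_t ≥ 1.65) = 1 − Φ(1.65/√t) = 1 − Φ(1.65/√17.22) = 1 − Φ(0.3976). So
  P(M_{17.22} ≥ 1.65) = 2(1 − Φ(0.3976)) ≈ 0.6909.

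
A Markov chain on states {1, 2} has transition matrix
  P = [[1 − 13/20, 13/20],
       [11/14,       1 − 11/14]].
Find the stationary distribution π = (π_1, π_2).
π_1 = 110/201, π_2 = 91/201

Solve πP = π with π_1 + π_2 = 1. From πP = π: π_1 · (1 − 13/20) + π_2 · 11/14 = π_1 ⇒ π_2 · 11/14 = π_1 · 13/20 ⇒ π_2/π_1 = (13/20)/(11/14) = 91/110. Together with π_1 + π_2 = 1:
  π_1 = (11/14)/(13/20 + 11/14) = (11/14)/(201/140) = 110/201,
  π_2 = (13/20)/(13/20 + 11/14) = (13/20)/(201/140) = 91/201.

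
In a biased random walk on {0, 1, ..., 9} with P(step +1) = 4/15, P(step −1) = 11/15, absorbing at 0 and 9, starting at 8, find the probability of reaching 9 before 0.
P(hit 9 before 0) = (1 − (11/4)^8) / (1 − (11/4)^9) = 122453340/336812221

Let u_k denote P(reach 9 before 0 | start at k). Boundary: u_0 = 0, u_9 = 1. Recurrence: u_k = 4/15·u_{k+1} + 11/15·u_{k-1} for 1 ≤ k ≤ 8. Try u_k = A + B·r^k with r = q/p = (11/15)/(4/15) = 11/4. Substitution satisfies the recurrence; boundary conditions give:
  u_k = (1 − r^k) / (1 − r^N) = (1 − (11/4)^8) / (1 − (11/4)^9) = 122453340/336812221.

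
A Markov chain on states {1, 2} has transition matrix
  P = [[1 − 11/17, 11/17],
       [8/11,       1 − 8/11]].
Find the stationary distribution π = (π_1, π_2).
π_1 = 136/257, π_2 = 121/257

Solve πP = π with π_1 + π_2 = 1. From πP = π: π_1 · (1 − 11/17) + π_2 · 8/11 = π_1 ⇒ π_2 · 8/11 = π_1 · 11/17 ⇒ π_2/π_1 = (11/17)/(8/11) = 121/136. Together with π_1 + π_2 = 1:
  π_1 = (8/11)/(11/17 + 8/11) = (8/11)/(257/187) = 136/257,
  π_2 = (11/17)/(11/17 + 8/11) = (11/17)/(257/187) = 121/257.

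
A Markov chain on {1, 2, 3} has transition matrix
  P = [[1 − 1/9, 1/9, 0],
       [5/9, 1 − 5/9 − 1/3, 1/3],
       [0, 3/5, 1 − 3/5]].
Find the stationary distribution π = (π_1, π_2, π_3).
π = (45/59, 9/59, 5/59)

This is a birth-death chain on three states, which satisfies detailed balance: π_1 · P_{12} = π_2 · P_{21} and π_2 · P_{23} = π_3 · P_{32}.
From π_1 · 1/9 = π_2 · 5/9: π_2/π_1 = (1/9)/(5/9) = 1/5.
From π_2 · 1/3 = π_3 · 3/5: π_3/π_2 = (1/3)/(3/5) = 5/9.
Take π_1 proportional to 1; then unnormalized π = (1, 1/5, 1/9). Normalize by dividing by the sum 59/45:
  π = (45/59, 9/59, 5/59).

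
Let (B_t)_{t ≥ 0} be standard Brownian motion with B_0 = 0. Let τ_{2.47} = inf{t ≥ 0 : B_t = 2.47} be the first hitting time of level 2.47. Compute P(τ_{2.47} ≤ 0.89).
P(τ_{2.47} ≤ 0.89) = 2(1 − Φ(2.47/√0.89)) = 2(1 − Φ(2.6182)) ≈ 0.0088

By the reflection principle for standard BM, P(τ_b ≤ t) = 2 · P(B_t ≥ b). Since B_t ~ N(0, t), P(B_t ≥ 2.47) = 1 − Φ(2.47/√t) = 1 − Φ(2.47/√0.89) = 1 − Φ(2.6182) ≈ 0.00442. Doubling: P(τ_{2.47} ≤ 0.89) ≈ 2 · 0.00442 = 0.00884 ≈ 0.0088.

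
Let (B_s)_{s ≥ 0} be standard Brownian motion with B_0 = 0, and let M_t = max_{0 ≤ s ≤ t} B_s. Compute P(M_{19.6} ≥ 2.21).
P(M_{19.6} ≥ 2.21) = 2·P(B_{19.6} ≥ 2.21) = 2(1 − Φ(2.21/√19.6)) ≈ 0.6176

By the reflection principle for Brownian motion, P(M_t ≥ a) = 2 · P(B_t ≥ a) for a ≥ 0. Since B_t ~ N(0, t), P(B_t ≥ 2.21) = 1 − Φ(2.21/√t) = 1 − Φ(2.21/√19.6) = 1 − Φ(0.4992). So
  P(M_{19.6} ≥ 2.21) = 2(1 − Φ(0.4992)) ≈ 0.6176.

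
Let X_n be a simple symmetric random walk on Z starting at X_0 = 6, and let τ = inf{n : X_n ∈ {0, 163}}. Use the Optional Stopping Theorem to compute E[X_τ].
E[X_τ] = 6

X_n is a martingale and τ is a bounded-mean stopping time (indeed τ is finite a.s. with bounded expectation since the walk is in a bounded region). By the OST, E[X_τ] = E[X_0] = 6. Equivalently: E[X_τ] = 163 · P(hit 163 first) + 0 · P(hit 0 first) = 163 · (6/163) = 6.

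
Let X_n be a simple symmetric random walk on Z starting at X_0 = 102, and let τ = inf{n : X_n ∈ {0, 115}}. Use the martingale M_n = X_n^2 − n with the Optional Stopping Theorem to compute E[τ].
E[τ] = 1326

M_n = X_n^2 − n is a martingale (since E[X_{n+1}^2 | F_n] = X_n^2 + 1). By OST (τ has finite mean in a bounded region), E[M_τ] = E[M_0] = X_0^2 − 0 = 102^2 = 10404. Also E[M_τ] = E[X_τ^2] − E[τ]. The walk exits at 0 or 115, with P(hit 115 first) = 102/115, so E[X_τ^2] = 115^2 · 102/115 + 0 = 11730. Thus E[τ] = E[X_τ^2] − E[M_τ] = 11730 − 10404 = 1326 = 102(115 − 102) = 1326.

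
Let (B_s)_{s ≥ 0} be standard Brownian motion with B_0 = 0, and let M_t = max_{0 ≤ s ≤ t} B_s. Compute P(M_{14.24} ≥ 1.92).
P(M_{14.24} ≥ 1.92) = 2·P(B_{14.24} ≥ 1.92) = 2(1 − Φ(1.92/√14.24)) ≈ 0.6109

By the reflection principle for Brownian motion, P(M_t ≥ a) = 2 · P(B_t ≥ a) for a ≥ 0. Since B_t ~ N(0, t), P(B_t ≥ 1.92) = 1 − Φ(1.92/√t) = 1 − Φ(1.92/√14.24) = 1 − Φ(0.5088). So
  P(M_{14.24} ≥ 1.92) = 2(1 − Φ(0.5088)) ≈ 0.6109.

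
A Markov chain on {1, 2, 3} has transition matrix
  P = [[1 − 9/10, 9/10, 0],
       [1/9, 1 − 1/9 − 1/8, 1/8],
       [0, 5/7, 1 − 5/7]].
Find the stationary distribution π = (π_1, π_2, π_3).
π = (400/4207, 3240/4207, 81/601)

This is a birth-death chain on three states, which satisfies detailed balance: π_1 · P_{12} = π_2 · P_{21} and π_2 · P_{23} = π_3 · P_{32}.
From π_1 · 9/10 = π_2 · 1/9: π_2/π_1 = (9/10)/(1/9) = 81/10.
From π_2 · 1/8 = π_3 · 5/7: π_3/π_2 = (1/8)/(5/7) = 7/40.
Take π_1 proportional to 1; then unnormalized π = (1, 81/10, 567/400). Normalize by dividing by the sum 4207/400:
  π = (400/4207, 3240/4207, 81/601).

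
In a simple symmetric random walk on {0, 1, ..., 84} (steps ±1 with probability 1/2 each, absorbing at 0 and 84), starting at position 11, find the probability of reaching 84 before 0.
P(hit 84 before 0) = 11/84

Let u_k = P(hit 84 before 0 | start at k). Then u_0 = 0, u_84 = 1, and u_k = u_{k-1}/2 + u_{k+1}/2 for 1 ≤ k ≤ 83. This harmonic recurrence is solved by u_k = k/84, giving u_11 = 11/84.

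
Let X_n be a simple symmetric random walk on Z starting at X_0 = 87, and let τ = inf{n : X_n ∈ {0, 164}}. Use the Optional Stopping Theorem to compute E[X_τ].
E[X_τ] = 87

X_n is a martingale and τ is a bounded-mean stopping time (indeed τ is finite a.s. with bounded expectation since the walk is in a bounded region). By the OST, E[X_τ] = E[X_0] = 87. Equivalently: E[X_τ] = 164 · P(hit 164 first) + 0 · P(hit 0 first) = 164 · (87/164) = 87.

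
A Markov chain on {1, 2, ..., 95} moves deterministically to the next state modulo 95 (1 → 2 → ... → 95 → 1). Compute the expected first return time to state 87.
E[T_87 | X_0 = 87] = 95

The chain cycles deterministically, so starting at state 87 it returns in exactly 95 steps. Equivalently, the stationary distribution is uniform π_j = 1/95 for every state j, so by Kac's formula E[T_87] = 1/π_87 = 95.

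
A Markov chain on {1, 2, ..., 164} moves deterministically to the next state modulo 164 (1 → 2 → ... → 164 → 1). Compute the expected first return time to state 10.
E[T_10 | X_0 = 10] = 164

The chain cycles deterministically, so starting at state 10 it returns in exactly 164 steps. Equivalently, the stationary distribution is uniform π_j = 1/164 for every state j, so by Kac's formula E[T_10] = 1/π_10 = 164.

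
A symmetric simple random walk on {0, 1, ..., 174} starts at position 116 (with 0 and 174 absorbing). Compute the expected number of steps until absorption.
E[τ | X_0 = 116] = 6728

Let v_k = E[τ | X_0 = k]. Boundary: v_0 = v_174 = 0. Recurrence: v_k = 1 + (v_{k-1} + v_{k+1})/2 for 1 ≤ k ≤ 173. The particular solution to v_k − (v_{k-1} + v_{k+1})/2 = 1 is v_k = −k^2. Adding homogeneous solution A + B k and matching boundaries gives v_k = k (174 − k). Substituting k = 116: v_116 = 116 · 58 = 6728.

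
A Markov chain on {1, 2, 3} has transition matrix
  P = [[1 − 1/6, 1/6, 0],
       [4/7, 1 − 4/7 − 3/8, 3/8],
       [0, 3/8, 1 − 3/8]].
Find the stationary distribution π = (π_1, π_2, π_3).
π = (12/19, 7/38, 7/38)

This is a birth-death chain on three states, which satisfies detailed balance: π_1 · P_{12} = π_2 · P_{21} and π_2 · P_{23} = π_3 · P_{32}.
From π_1 · 1/6 = π_2 · 4/7: π_2/π_1 = (1/6)/(4/7) = 7/24.
From π_2 · 3/8 = π_3 · 3/8: π_3/π_2 = (3/8)/(3/8) = 1.
Take π_1 proportional to 1; then unnormalized π = (1, 7/24, 7/24). Normalize by dividing by the sum 19/12:
  π = (12/19, 7/38, 7/38).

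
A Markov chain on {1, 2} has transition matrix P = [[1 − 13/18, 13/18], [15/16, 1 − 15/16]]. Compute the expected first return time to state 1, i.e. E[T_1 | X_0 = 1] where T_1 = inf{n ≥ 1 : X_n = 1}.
E[T_1 | X_0 = 1] = 1/π_1 = 239/135

For an irreducible recurrent Markov chain with stationary distribution π, E[T_i | X_0 = i] = 1/π_i (Kac's formula). Here π_1 = (15/16)/(13/18 + 15/16) = (15/16)/(239/144) = 135/239, so E[T_1 | X_0 = 1] = 1/π_1 = (13/18 + 15/16)/(15/16) = (239/144)/(15/16) = 239/135.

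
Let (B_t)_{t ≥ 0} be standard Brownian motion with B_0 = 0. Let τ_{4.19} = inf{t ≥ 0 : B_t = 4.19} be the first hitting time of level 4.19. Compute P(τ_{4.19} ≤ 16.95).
P(τ_{4.19} ≤ 16.95) = 2(1 − Φ(4.19/√16.95)) = 2(1 − Φ(1.0177)) ≈ 0.3088

By the reflection principle for standard BM, P(τ_b ≤ t) = 2 · P(B_t ≥ b). Since B_t ~ N(0, t), P(B_t ≥ 4.19) = 1 − Φ(4.19/√t) = 1 − Φ(4.19/√16.95) = 1 − Φ(1.0177) ≈ 0.15441. Doubling: P(τ_{4.19} ≤ 16.95) ≈ 2 · 0.15441 = 0.30882 ≈ 0.3088.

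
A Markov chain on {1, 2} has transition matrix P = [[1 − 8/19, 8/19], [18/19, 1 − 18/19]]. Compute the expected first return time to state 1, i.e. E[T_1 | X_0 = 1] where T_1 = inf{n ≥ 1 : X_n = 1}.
E[T_1 | X_0 = 1] = 1/π_1 = 13/9

For an irreducible recurrent Markov chain with stationary distribution π, E[T_i | X_0 = i] = 1/π_i (Kac's formula). Here π_1 = (18/19)/(8/19 + 18/19) = (18/19)/(26/19) = 9/13, so E[T_1 | X_0 = 1] = 1/π_1 = (8/19 + 18/19)/(18/19) = (26/19)/(18/19) = 13/9.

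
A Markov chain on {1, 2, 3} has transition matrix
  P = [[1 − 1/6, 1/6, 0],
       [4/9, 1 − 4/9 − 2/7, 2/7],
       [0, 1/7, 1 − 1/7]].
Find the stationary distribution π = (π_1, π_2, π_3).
π = (8/17, 3/17, 6/17)

This is a birth-death chain on three states, which satisfies detailed balance: π_1 · P_{12} = π_2 · P_{21} and π_2 · P_{23} = π_3 · P_{32}.
From π_1 · 1/6 = π_2 · 4/9: π_2/π_1 = (1/6)/(4/9) = 3/8.
From π_2 · 2/7 = π_3 · 1/7: π_3/π_2 = (2/7)/(1/7) = 2.
Take π_1 proportional to 1; then unnormalized π = (1, 3/8, 3/4). Normalize by dividing by the sum 17/8:
  π = (8/17, 3/17, 6/17).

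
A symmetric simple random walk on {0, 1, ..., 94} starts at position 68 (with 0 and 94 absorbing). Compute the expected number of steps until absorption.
E[τ | X_0 = 68] = 1768

Let v_k = E[τ | X_0 = k]. Boundary: v_0 = v_94 = 0. Recurrence: v_k = 1 + (v_{k-1} + v_{k+1})/2 for 1 ≤ k ≤ 93. The particular solution to v_k − (v_{k-1} + v_{k+1})/2 = 1 is v_k = −k^2. Adding homogeneous solution A + B k and matching boundaries gives v_k = k (94 − k). Substituting k = 68: v_68 = 68 · 26 = 1768.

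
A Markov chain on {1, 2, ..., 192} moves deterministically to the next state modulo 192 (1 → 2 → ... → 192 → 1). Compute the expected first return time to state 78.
E[T_78 | X_0 = 78] = 192

The chain cycles deterministically, so starting at state 78 it returns in exactly 192 steps. Equivalently, the stationary distribution is uniform π_j = 1/192 for every state j, so by Kac's formula E[T_78] = 1/π_78 = 192.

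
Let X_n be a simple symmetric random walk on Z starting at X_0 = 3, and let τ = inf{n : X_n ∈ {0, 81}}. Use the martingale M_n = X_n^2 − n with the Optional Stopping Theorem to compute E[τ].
E[τ] = 234

M_n = X_n^2 − n is a martingale (since E[X_{n+1}^2 | F_n] = X_n^2 + 1). By OST (τ has finite mean in a bounded region), E[M_τ] = E[M_0] = X_0^2 − 0 = 3^2 = 9. Also E[M_τ] = E[X_τ^2] − E[τ]. The walk exits at 0 or 81, with P(hit 81 first) = 3/81, so E[X_τ^2] = 81^2 · 3/81 + 0 = 243. Thus E[τ] = E[X_τ^2] − E[M_τ] = 243 − 9 = 234 = 3(81 − 3) = 234.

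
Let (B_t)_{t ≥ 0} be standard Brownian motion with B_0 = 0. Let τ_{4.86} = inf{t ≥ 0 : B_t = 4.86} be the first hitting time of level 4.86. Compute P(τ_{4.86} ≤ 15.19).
P(τ_{4.86} ≤ 15.19) = 2(1 − Φ(4.86/√15.19)) = 2(1 − Φ(1.2470)) ≈ 0.2124

By the reflection principle for standard BM, P(τ_b ≤ t) = 2 · P(B_t ≥ b). Since B_t ~ N(0, t), P(B_t ≥ 4.86) = 1 − Φ(4.86/√t) = 1 − Φ(4.86/√15.19) = 1 − Φ(1.2470) ≈ 0.10620. Doubling: P(τ_{4.86} ≤ 15.19) ≈ 2 · 0.10620 = 0.21240 ≈ 0.2124.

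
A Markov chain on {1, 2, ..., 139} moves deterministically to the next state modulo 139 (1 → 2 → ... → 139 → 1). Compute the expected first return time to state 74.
E[T_74 | X_0 = 74] = 139

The chain cycles deterministically, so starting at state 74 it returns in exactly 139 steps. Equivalently, the stationary distribution is uniform π_j = 1/139 for every state j, so by Kac's formula E[T_74] = 1/π_74 = 139.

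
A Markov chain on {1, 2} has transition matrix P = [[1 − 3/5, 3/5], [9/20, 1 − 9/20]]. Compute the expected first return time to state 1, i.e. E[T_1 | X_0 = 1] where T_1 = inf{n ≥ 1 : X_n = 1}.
E[T_1 | X_0 = 1] = 1/π_1 = 7/3

For an irreducible recurrent Markov chain with stationary distribution π, E[T_i | X_0 = i] = 1/π_i (Kac's formula). Here π_1 = (9/20)/(3/5 + 9/20) = (9/20)/(21/20) = 3/7, so E[T_1 | X_0 = 1] = 1/π_1 = (3/5 + 9/20)/(9/20) = (21/20)/(9/20) = 7/3.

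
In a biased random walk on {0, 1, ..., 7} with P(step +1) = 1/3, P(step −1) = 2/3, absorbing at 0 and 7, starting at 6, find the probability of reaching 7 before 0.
P(hit 7 before 0) = (1 − (2)^6) / (1 − (2)^7) = 63/127

Let u_k denote P(reach 7 before 0 | start at k). Boundary: u_0 = 0, u_7 = 1. Recurrence: u_k = 1/3·u_{k+1} + 2/3·u_{k-1} for 1 ≤ k ≤ 6. Try u_k = A + B·r^k with r = q/p = (2/3)/(1/3) = 2. Substitution satisfies the recurrence; boundary conditions give:
  u_k = (1 − r^k) / (1 − r^N) = (1 − (2)^6) / (1 − (2)^7) = 63/127.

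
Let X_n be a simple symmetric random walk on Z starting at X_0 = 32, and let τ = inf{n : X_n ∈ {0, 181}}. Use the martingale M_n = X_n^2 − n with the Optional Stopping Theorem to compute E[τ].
E[τ] = 4768

M_n = X_n^2 − n is a martingale (since E[X_{n+1}^2 | F_n] = X_n^2 + 1). By OST (τ has finite mean in a bounded region), E[M_τ] = E[M_0] = X_0^2 − 0 = 32^2 = 1024. Also E[M_τ] = E[X_τ^2] − E[τ]. The walk exits at 0 or 181, with P(hit 181 first) = 32/181, so E[X_τ^2] = 181^2 · 32/181 + 0 = 5792. Thus E[τ] = E[X_τ^2] − E[M_τ] = 5792 − 1024 = 4768 = 32(181 − 32) = 4768.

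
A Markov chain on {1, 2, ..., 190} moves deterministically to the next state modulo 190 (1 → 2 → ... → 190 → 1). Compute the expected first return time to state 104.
E[T_104 | X_0 = 104] = 190

The chain cycles deterministically, so starting at state 104 it returns in exactly 190 steps. Equivalently, the stationary distribution is uniform π_j = 1/190 for every state j, so by Kac's formula E[T_104] = 1/π_104 = 190.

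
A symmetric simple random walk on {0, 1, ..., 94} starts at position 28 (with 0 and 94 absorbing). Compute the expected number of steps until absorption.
E[τ | X_0 = 28] = 1848

Let v_k = E[τ | X_0 = k]. Boundary: v_0 = v_94 = 0. Recurrence: v_k = 1 + (v_{k-1} + v_{k+1})/2 for 1 ≤ k ≤ 93. The particular solution to v_k − (v_{k-1} + v_{k+1})/2 = 1 is v_k = −k^2. Adding homogeneous solution A + B k and matching boundaries gives v_k = k (94 − k). Substituting k = 28: v_28 = 28 · 66 = 1848.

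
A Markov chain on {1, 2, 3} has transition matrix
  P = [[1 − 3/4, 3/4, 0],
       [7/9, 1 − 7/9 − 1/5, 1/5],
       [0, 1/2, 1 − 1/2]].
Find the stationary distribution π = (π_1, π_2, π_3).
π = (20/47, 135/329, 54/329)

This is a birth-death chain on three states, which satisfies detailed balance: π_1 · P_{12} = π_2 · P_{21} and π_2 · P_{23} = π_3 · P_{32}.
From π_1 · 3/4 = π_2 · 7/9: π_2/π_1 = (3/4)/(7/9) = 27/28.
From π_2 · 1/5 = π_3 · 1/2: π_3/π_2 = (1/5)/(1/2) = 2/5.
Take π_1 proportional to 1; then unnormalized π = (1, 27/28, 27/70). Normalize by dividing by the sum 47/20:
  π = (20/47, 135/329, 54/329).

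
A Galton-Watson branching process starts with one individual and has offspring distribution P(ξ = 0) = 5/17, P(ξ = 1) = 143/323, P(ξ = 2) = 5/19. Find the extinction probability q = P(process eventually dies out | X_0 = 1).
q = 1

Mean offspring μ = 0·5/17 + 1·143/323 + 2·5/19 = 313/323 ≤ 1. For μ ≤ 1 with offspring not concentrated at 1, the Galton-Watson process goes extinct almost surely, so q = 1.
(Algebraic check: The pgf is f(s) = 5/17 + 143/323·s + 5/19·s². The extinction probability q is the smallest fixed point of f in [0, 1]. Setting s = f(s):
  5/19·s² + (143/323 − 1)·s + 5/17 = 0
  5/19·s² − (5/17 + 5/19)·s + 5/17 = 0
which factors as (s − 1)·(5/19·s − 5/17) = 0, giving roots s = 1 and s = (5/17)/(5/19) = 19/17. Since 19/17 ≥ 1, the smallest root in [0, 1] is s = 1.)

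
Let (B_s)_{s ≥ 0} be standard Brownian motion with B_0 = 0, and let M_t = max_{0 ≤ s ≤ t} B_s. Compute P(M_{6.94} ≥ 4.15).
P(M_{6.94} ≥ 4.15) = 2·P(B_{6.94} ≥ 4.15) = 2(1 − Φ(4.15/√6.94)) ≈ 0.1152

By the reflection principle for Brownian motion, P(M_t ≥ a) = 2 · P(B_t ≥ a) for a ≥ 0. Since B_t ~ N(0, t), P(B_t ≥ 4.15) = 1 − Φ(4.15/√t) = 1 − Φ(4.15/√6.94) = 1 − Φ(1.5753). So
  P(M_{6.94} ≥ 4.15) = 2(1 − Φ(1.5753)) ≈ 0.1152.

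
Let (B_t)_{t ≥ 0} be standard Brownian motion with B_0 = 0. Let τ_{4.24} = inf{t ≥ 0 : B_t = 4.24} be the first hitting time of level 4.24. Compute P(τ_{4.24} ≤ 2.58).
P(τ_{4.24} ≤ 2.58) = 2(1 − Φ(4.24/√2.58)) = 2(1 − Φ(2.6397)) ≈ 0.0083

By the reflection principle for standard BM, P(τ_b ≤ t) = 2 · P(B_t ≥ b). Since B_t ~ N(0, t), P(B_t ≥ 4.24) = 1 − Φ(4.24/√t) = 1 − Φ(4.24/√2.58) = 1 − Φ(2.6397) ≈ 0.00415. Doubling: P(τ_{4.24} ≤ 2.58) ≈ 2 · 0.00415 = 0.00830 ≈ 0.0083.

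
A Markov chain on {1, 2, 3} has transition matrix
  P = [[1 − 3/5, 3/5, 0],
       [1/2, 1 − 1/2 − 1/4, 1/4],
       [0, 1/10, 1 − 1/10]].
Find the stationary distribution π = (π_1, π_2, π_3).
π = (5/26, 3/13, 15/26)

This is a birth-death chain on three states, which satisfies detailed balance: π_1 · P_{12} = π_2 · P_{21} and π_2 · P_{23} = π_3 · P_{32}.
From π_1 · 3/5 = π_2 · 1/2: π_2/π_1 = (3/5)/(1/2) = 6/5.
From π_2 · 1/4 = π_3 · 1/10: π_3/π_2 = (1/4)/(1/10) = 5/2.
Take π_1 proportional to 1; then unnormalized π = (1, 6/5, 3). Normalize by dividing by the sum 26/5:
  π = (5/26, 3/13, 15/26).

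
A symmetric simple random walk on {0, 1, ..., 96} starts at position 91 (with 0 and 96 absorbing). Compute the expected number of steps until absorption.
E[τ | X_0 = 91] = 455

Let v_k = E[τ | X_0 = k]. Boundary: v_0 = v_96 = 0. Recurrence: v_k = 1 + (v_{k-1} + v_{k+1})/2 for 1 ≤ k ≤ 95. The particular solution to v_k − (v_{k-1} + v_{k+1})/2 = 1 is v_k = −k^2. Adding homogeneous solution A + B k and matching boundaries gives v_k = k (96 − k). Substituting k = 91: v_91 = 91 · 5 = 455.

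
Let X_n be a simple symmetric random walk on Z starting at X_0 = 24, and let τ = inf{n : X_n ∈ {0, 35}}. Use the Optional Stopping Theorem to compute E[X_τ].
E[X_τ] = 24

X_n is a martingale and τ is a bounded-mean stopping time (indeed τ is finite a.s. with bounded expectation since the walk is in a bounded region). By the OST, E[X_τ] = E[X_0] = 24. Equivalently: E[X_τ] = 35 · P(hit 35 first) + 0 · P(hit 0 first) = 35 · (24/35) = 24.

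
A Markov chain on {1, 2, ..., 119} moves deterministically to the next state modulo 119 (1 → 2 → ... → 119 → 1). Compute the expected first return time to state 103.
E[T_103 | X_0 = 103] = 119

The chain cycles deterministically, so starting at state 103 it returns in exactly 119 steps. Equivalently, the stationary distribution is uniform π_j = 1/119 for every state j, so by Kac's formula E[T_103] = 1/π_103 = 119.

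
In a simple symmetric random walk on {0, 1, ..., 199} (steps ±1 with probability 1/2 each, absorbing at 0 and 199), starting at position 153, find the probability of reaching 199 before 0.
P(hit 199 before 0) = 153/199

Let u_k = P(hit 199 before 0 | start at k). Then u_0 = 0, u_199 = 1, and u_k = u_{k-1}/2 + u_{k+1}/2 for 1 ≤ k ≤ 198. This harmonic recurrence is solved by u_k = k/199, giving u_153 = 153/199.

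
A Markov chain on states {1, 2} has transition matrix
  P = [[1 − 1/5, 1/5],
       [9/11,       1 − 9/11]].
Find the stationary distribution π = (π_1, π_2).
π_1 = 45/56, π_2 = 11/56

Solve πP = π with π_1 + π_2 = 1. From πP = π: π_1 · (1 − 1/5) + π_2 · 9/11 = π_1 ⇒ π_2 · 9/11 = π_1 · 1/5 ⇒ π_2/π_1 = (1/5)/(9/11) = 11/45. Together with π_1 + π_2 = 1:
  π_1 = (9/11)/(1/5 + 9/11) = (9/11)/(56/55) = 45/56,
  π_2 = (1/5)/(1/5 + 9/11) = (1/5)/(56/55) = 11/56.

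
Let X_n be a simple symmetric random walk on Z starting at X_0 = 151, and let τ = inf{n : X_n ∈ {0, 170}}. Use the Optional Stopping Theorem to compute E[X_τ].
E[X_τ] = 151

X_n is a martingale and τ is a bounded-mean stopping time (indeed τ is finite a.s. with bounded expectation since the walk is in a bounded region). By the OST, E[X_τ] = E[X_0] = 151. Equivalently: E[X_τ] = 170 · P(hit 170 first) + 0 · P(hit 0 first) = 170 · (151/170) = 151.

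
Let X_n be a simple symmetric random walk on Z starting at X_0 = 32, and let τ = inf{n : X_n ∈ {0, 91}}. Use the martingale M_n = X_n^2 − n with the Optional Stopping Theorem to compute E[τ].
E[τ] = 1888

M_n = X_n^2 − n is a martingale (since E[X_{n+1}^2 | F_n] = X_n^2 + 1). By OST (τ has finite mean in a bounded region), E[M_τ] = E[M_0] = X_0^2 − 0 = 32^2 = 1024. Also E[M_τ] = E[X_τ^2] − E[τ]. The walk exits at 0 or 91, with P(hit 91 first) = 32/91, so E[X_τ^2] = 91^2 · 32/91 + 0 = 2912. Thus E[τ] = E[X_τ^2] − E[M_τ] = 2912 − 1024 = 1888 = 32(91 − 32) = 1888.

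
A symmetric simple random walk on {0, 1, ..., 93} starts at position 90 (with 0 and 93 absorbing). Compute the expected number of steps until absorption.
E[τ | X_0 = 90] = 270

Let v_k = E[τ | X_0 = k]. Boundary: v_0 = v_93 = 0. Recurrence: v_k = 1 + (v_{k-1} + v_{k+1})/2 for 1 ≤ k ≤ 92. The particular solution to v_k − (v_{k-1} + v_{k+1})/2 = 1 is v_k = −k^2. Adding homogeneous solution A + B k and matching boundaries gives v_k = k (93 − k). Substituting k = 90: v_90 = 90 · 3 = 270.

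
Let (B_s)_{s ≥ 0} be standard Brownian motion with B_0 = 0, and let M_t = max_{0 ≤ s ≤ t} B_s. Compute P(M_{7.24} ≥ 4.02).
P(M_{7.24} ≥ 4.02) = 2·P(B_{7.24} ≥ 4.02) = 2(1 − Φ(4.02/√7.24)) ≈ 0.1352

By the reflection principle for Brownian motion, P(M_t ≥ a) = 2 · P(B_t ≥ a) for a ≥ 0. Since B_t ~ N(0, t), P(B_t ≥ 4.02) = 1 − Φ(4.02/√t) = 1 − Φ(4.02/√7.24) = 1 − Φ(1.4940). So
  P(M_{7.24} ≥ 4.02) = 2(1 − Φ(1.4940)) ≈ 0.1352.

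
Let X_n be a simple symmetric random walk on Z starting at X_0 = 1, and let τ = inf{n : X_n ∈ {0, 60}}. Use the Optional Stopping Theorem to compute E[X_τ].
E[X_τ] = 1

X_n is a martingale and τ is a bounded-mean stopping time (indeed τ is finite a.s. with bounded expectation since the walk is in a bounded region). By the OST, E[X_τ] = E[X_0] = 1. Equivalently: E[X_τ] = 60 · P(hit 60 first) + 0 · P(hit 0 first) = 60 · (1/60) = 1.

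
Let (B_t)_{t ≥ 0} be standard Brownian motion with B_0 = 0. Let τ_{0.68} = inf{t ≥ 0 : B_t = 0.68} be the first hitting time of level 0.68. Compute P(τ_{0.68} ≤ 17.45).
P(τ_{0.68} ≤ 17.45) = 2(1 − Φ(0.68/√17.45)) = 2(1 − Φ(0.1628)) ≈ 0.8707

By the reflection principle for standard BM, P(τ_b ≤ t) = 2 · P(B_t ≥ b). Since B_t ~ N(0, t), P(B_t ≥ 0.68) = 1 − Φ(0.68/√t) = 1 − Φ(0.68/√17.45) = 1 − Φ(0.1628) ≈ 0.43534. Doubling: P(τ_{0.68} ≤ 17.45) ≈ 2 · 0.43534 = 0.87068 ≈ 0.8707.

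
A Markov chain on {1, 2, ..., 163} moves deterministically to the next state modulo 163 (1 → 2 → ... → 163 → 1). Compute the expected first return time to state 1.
E[T_1 | X_0 = 1] = 163

The chain cycles deterministically, so starting at state 1 it returns in exactly 163 steps. Equivalently, the stationary distribution is uniform π_j = 1/163 for every state j, so by Kac's formula E[T_1] = 1/π_1 = 163.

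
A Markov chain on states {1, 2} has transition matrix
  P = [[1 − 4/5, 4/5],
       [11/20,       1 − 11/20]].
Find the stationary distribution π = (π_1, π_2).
π_1 = 11/27, π_2 = 16/27

Solve πP = π with π_1 + π_2 = 1. From πP = π: π_1 · (1 − 4/5) + π_2 · 11/20 = π_1 ⇒ π_2 · 11/20 = π_1 · 4/5 ⇒ π_2/π_1 = (4/5)/(11/20) = 16/11. Together with π_1 + π_2 = 1:
  π_1 = (11/20)/(4/5 + 11/20) = (11/20)/(27/20) = 11/27,
  π_2 = (4/5)/(4/5 + 11/20) = (4/5)/(27/20) = 16/27.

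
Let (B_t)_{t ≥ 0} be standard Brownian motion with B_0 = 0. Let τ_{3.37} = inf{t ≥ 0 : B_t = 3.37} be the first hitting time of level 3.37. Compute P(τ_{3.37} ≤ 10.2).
P(τ_{3.37} ≤ 10.2) = 2(1 − Φ(3.37/√10.2)) = 2(1 − Φ(1.0552)) ≈ 0.2913

By the reflection principle for standard BM, P(τ_b ≤ t) = 2 · P(B_t ≥ b). Since B_t ~ N(0, t), P(B_t ≥ 3.37) = 1 − Φ(3.37/√t) = 1 − Φ(3.37/√10.2) = 1 − Φ(1.0552) ≈ 0.14567. Doubling: P(τ_{3.37} ≤ 10.2) ≈ 2 · 0.14567 = 0.29134 ≈ 0.2913.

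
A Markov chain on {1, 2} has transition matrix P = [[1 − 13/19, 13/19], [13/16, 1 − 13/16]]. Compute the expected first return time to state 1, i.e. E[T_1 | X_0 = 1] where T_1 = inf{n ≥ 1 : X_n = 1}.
E[T_1 | X_0 = 1] = 1/π_1 = 35/19

For an irreducible recurrent Markov chain with stationary distribution π, E[T_i | X_0 = i] = 1/π_i (Kac's formula). Here π_1 = (13/16)/(13/19 + 13/16) = (13/16)/(455/304) = 19/35, so E[T_1 | X_0 = 1] = 1/π_1 = (13/19 + 13/16)/(13/16) = (455/304)/(13/16) = 35/19.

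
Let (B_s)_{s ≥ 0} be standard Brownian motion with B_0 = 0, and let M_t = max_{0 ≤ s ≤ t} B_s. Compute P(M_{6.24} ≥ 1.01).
P(M_{6.24} ≥ 1.01) = 2·P(B_{6.24} ≥ 1.01) = 2(1 − Φ(1.01/√6.24)) ≈ 0.6860

By the reflection principle for Brownian motion, P(M_t ≥ a) = 2 · P(B_t ≥ a) for a ≥ 0. Since B_t ~ N(0, t), P(B_t ≥ 1.01) = 1 − Φ(1.01/√t) = 1 − Φ(1.01/√6.24) = 1 − Φ(0.4043). So
  P(M_{6.24} ≥ 1.01) = 2(1 − Φ(0.4043)) ≈ 0.6860.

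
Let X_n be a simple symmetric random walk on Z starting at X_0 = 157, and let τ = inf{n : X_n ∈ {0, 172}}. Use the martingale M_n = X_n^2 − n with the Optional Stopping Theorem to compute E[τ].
E[τ] = 2355

M_n = X_n^2 − n is a martingale (since E[X_{n+1}^2 | F_n] = X_n^2 + 1). By OST (τ has finite mean in a bounded region), E[M_τ] = E[M_0] = X_0^2 − 0 = 157^2 = 24649. Also E[M_τ] = E[X_τ^2] − E[τ]. The walk exits at 0 or 172, with P(hit 172 first) = 157/172, so E[X_τ^2] = 172^2 · 157/172 + 0 = 27004. Thus E[τ] = E[X_τ^2] − E[M_τ] = 27004 − 24649 = 2355 = 157(172 − 157) = 2355.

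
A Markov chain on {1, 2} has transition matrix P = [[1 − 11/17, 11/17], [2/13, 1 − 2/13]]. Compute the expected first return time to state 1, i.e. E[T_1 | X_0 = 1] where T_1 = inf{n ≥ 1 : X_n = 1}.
E[T_1 | X_0 = 1] = 1/π_1 = 177/34

For an irreducible recurrent Markov chain with stationary distribution π, E[T_i | X_0 = i] = 1/π_i (Kac's formula). Here π_1 = (2/13)/(11/17 + 2/13) = (2/13)/(177/221) = 34/177, so E[T_1 | X_0 = 1] = 1/π_1 = (11/17 + 2/13)/(2/13) = (177/221)/(2/13) = 177/34.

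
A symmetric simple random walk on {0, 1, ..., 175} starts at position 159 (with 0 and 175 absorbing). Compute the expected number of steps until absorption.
E[τ | X_0 = 159] = 2544

Let v_k = E[τ | X_0 = k]. Boundary: v_0 = v_175 = 0. Recurrence: v_k = 1 + (v_{k-1} + v_{k+1})/2 for 1 ≤ k ≤ 174. The particular solution to v_k − (v_{k-1} + v_{k+1})/2 = 1 is v_k = −k^2. Adding homogeneous solution A + B k and matching boundaries gives v_k = k (175 − k). Substituting k = 159: v_159 = 159 · 16 = 2544.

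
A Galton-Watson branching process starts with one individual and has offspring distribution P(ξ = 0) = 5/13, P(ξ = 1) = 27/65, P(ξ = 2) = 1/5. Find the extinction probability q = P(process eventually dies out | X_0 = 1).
q = 1

Mean offspring μ = 0·5/13 + 1·27/65 + 2·1/5 = 53/65 ≤ 1. For μ ≤ 1 with offspring not concentrated at 1, the Galton-Watson process goes extinct almost surely, so q = 1.
(Algebraic check: The pgf is f(s) = 5/13 + 27/65·s + 1/5·s². The extinction probability q is the smallest fixed point of f in [0, 1]. Setting s = f(s):
  1/5·s² + (27/65 − 1)·s + 5/13 = 0
  1/5·s² − (5/13 + 1/5)·s + 5/13 = 0
which factors as (s − 1)·(1/5·s − 5/13) = 0, giving roots s = 1 and s = (5/13)/(1/5) = 25/13. Since 25/13 ≥ 1, the smallest root in [0, 1] is s = 1.)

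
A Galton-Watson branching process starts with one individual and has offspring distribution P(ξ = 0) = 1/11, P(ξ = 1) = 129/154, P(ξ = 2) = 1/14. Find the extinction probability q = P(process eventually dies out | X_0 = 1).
q = 1

Mean offspring μ = 0·1/11 + 1·129/154 + 2·1/14 = 151/154 ≤ 1. For μ ≤ 1 with offspring not concentrated at 1, the Galton-Watson process goes extinct almost surely, so q = 1.
(Algebraic check: The pgf is f(s) = 1/11 + 129/154·s + 1/14·s². The extinction probability q is the smallest fixed point of f in [0, 1]. Setting s = f(s):
  1/14·s² + (129/154 − 1)·s + 1/11 = 0
  1/14·s² − (1/11 + 1/14)·s + 1/11 = 0
which factors as (s − 1)·(1/14·s − 1/11) = 0, giving roots s = 1 and s = (1/11)/(1/14) = 14/11. Since 14/11 ≥ 1, the smallest root in [0, 1] is s = 1.)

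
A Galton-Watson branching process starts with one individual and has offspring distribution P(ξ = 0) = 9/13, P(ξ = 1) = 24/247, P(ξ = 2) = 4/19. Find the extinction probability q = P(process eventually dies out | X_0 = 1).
q = 1

Mean offspring μ = 0·9/13 + 1·24/247 + 2·4/19 = 128/247 ≤ 1. For μ ≤ 1 with offspring not concentrated at 1, the Galton-Watson process goes extinct almost surely, so q = 1.
(Algebraic check: The pgf is f(s) = 9/13 + 24/247·s + 4/19·s². The extinction probability q is the smallest fixed point of f in [0, 1]. Setting s = f(s):
  4/19·s² + (24/247 − 1)·s + 9/13 = 0
  4/19·s² − (9/13 + 4/19)·s + 9/13 = 0
which factors as (s − 1)·(4/19·s − 9/13) = 0, giving roots s = 1 and s = (9/13)/(4/19) = 171/52. Since 171/52 ≥ 1, the smallest root in [0, 1] is s = 1.)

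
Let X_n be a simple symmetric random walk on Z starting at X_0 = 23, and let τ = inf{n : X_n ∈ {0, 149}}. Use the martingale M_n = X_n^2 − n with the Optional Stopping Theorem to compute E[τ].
E[τ] = 2898

M_n = X_n^2 − n is a martingale (since E[X_{n+1}^2 | F_n] = X_n^2 + 1). By OST (τ has finite mean in a bounded region), E[M_τ] = E[M_0] = X_0^2 − 0 = 23^2 = 529. Also E[M_τ] = E[X_τ^2] − E[τ]. The walk exits at 0 or 149, with P(hit 149 first) = 23/149, so E[X_τ^2] = 149^2 · 23/149 + 0 = 3427. Thus E[τ] = E[X_τ^2] − E[M_τ] = 3427 − 529 = 2898 = 23(149 − 23) = 2898.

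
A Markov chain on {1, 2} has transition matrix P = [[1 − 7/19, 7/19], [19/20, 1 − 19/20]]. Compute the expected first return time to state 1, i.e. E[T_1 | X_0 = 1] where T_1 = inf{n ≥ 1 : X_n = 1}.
E[T_1 | X_0 = 1] = 1/π_1 = 501/361

For an irreducible recurrent Markov chain with stationary distribution π, E[T_i | X_0 = i] = 1/π_i (Kac's formula). Here π_1 = (19/20)/(7/19 + 19/20) = (19/20)/(501/380) = 361/501, so E[T_1 | X_0 = 1] = 1/π_1 = (7/19 + 19/20)/(19/20) = (501/380)/(19/20) = 501/361.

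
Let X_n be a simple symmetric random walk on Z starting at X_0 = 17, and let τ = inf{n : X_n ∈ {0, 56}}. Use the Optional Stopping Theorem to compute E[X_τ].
E[X_τ] = 17

X_n is a martingale and τ is a bounded-mean stopping time (indeed τ is finite a.s. with bounded expectation since the walk is in a bounded region). By the OST, E[X_τ] = E[X_0] = 17. Equivalently: E[X_τ] = 56 · P(hit 56 first) + 0 · P(hit 0 first) = 56 · (17/56) = 17.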